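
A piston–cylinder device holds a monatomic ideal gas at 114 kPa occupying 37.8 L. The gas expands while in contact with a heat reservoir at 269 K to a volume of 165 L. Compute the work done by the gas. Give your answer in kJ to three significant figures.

Isothermal: W = nRT ln(V₂/V₁) = P₁V₁ ln(V₂/V₁).
P₁V₁ = (114 kPa)(37.8 L) = 4309 J.
W = 4309 × ln(165/37.8) = 4309 × 1.474
W_by_gas = 6350 J.

W ≈ 6.35 kJ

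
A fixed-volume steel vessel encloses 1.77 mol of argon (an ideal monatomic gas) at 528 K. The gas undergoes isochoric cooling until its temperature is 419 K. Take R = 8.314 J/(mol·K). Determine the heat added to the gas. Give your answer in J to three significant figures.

Q ≈ -2410 J

Constant volume ⇒ W = 0, so Q = ΔU = nCᵥΔT with Cᵥ = 3R/2 = 12.47 J/(mol·K).
ΔU = (1.77)(12.47)(419 − 528) = -2406 J.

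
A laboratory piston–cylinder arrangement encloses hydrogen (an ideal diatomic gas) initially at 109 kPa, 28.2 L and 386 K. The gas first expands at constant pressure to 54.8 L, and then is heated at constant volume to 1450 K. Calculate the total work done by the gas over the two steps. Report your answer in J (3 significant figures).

Step 1 (isobaric): W = PΔV = (109 kPa)(54.8 − 28.2 L) = 2899 J.
Step 2 (isochoric): W = 0 (constant volume).
W_total = 2899 + 0 = 2899 J.

W_total ≈ 2900 J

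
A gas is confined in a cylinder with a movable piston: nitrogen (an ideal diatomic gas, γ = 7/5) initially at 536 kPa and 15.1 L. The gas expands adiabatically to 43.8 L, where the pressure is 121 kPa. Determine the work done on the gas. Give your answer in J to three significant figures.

W ≈ -6980 J

Adiabatic: W = (P₁V₁ − P₂V₂)/(γ − 1) with γ = 7/5.
P₁V₁ = 8094 J, P₂V₂ = 5300 J.
W = (8094 − 5300) / 0.4 = 6985 J.
Work on gas = −W_by = -6985 J.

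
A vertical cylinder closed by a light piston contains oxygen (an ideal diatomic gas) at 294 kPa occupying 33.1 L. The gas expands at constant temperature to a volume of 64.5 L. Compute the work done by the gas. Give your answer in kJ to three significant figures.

W ≈ 6.49 kJ

Isothermal: W = nRT ln(V₂/V₁) = P₁V₁ ln(V₂/V₁).
P₁V₁ = (294 kPa)(33.1 L) = 9731 J.
W = 9731 × ln(64.5/33.1) = 9731 × 0.6671
W_by_gas = 6492 J.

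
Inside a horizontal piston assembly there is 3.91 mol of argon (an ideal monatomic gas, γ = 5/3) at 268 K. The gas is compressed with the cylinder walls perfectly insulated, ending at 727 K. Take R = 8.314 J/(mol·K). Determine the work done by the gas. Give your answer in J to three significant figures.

W ≈ -22400 J

Adiabatic ⇒ Q = 0, so W_by = −ΔU = nCᵥ(T₁ − T₂).
Cᵥ = 3R/2 = 12.47 J/(mol·K).
W = (3.91)(12.47)(268 − 727) = -22382 J.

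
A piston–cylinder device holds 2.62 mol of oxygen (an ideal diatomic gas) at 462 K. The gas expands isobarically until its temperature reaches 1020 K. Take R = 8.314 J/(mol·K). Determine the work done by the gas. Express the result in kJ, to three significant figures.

Isobaric: W = P ΔV = nR ΔT.
W = (2.62)(8.314)(1020 − 462) = 12155 J.

W ≈ 12.2 kJ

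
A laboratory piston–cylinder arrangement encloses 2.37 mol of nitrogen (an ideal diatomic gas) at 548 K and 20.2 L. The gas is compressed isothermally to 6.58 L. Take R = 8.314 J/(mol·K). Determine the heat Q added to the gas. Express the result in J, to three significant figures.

Isothermal ⇒ ΔU = 0, so Q = W = nRT ln(V₂/V₁).
Q = (2.37)(8.314)(548) ln(6.58/20.2) = 10798 × -1.122 = -12111 J.

Q ≈ -12100 J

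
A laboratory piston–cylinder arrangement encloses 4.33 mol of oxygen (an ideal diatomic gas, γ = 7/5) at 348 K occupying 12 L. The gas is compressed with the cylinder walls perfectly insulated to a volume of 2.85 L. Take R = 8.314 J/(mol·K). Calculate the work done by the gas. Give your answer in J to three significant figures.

W ≈ -24300 J

Adiabatic: TV^(γ−1) = const with γ = 7/5.
T₂ = T₁ (V₁/V₂)^(γ−1) = 348 × (12/2.85)^0.4 = 348 × 1.777 = 618.5 K.
W_by = nCᵥ(T₁ − T₂) = (4.33)(20.79)(348 − 618.5) = -24341 J.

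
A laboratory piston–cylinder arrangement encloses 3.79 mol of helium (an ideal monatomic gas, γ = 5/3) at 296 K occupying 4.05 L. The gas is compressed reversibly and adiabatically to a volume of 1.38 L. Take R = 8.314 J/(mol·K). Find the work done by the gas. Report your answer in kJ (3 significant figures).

W ≈ -14.7 kJ

Adiabatic: TV^(γ−1) = const with γ = 5/3.
T₂ = T₁ (V₁/V₂)^(γ−1) = 296 × (4.05/1.38)^0.667 = 296 × 2.05 = 606.7 K.
W_by = nCᵥ(T₁ − T₂) = (3.79)(12.47)(296 − 606.7) = -14688 J.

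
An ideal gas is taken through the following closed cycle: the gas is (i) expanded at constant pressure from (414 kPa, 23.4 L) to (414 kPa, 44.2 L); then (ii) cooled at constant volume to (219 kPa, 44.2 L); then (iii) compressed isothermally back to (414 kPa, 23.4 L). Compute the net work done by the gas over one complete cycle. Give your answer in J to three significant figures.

W_net ≈ 2450 J

Leg (i): W = PΔV = (414)(44.2 − 23.4) = 8611 J.
Leg (ii): W = 0.
Leg (iii): W = PᵢVᵢ ln(V_f/Vᵢ) = (9680) ln(23.4/44.2) = -6156 J.
W_net = 8611 − 6156 = 2455 J.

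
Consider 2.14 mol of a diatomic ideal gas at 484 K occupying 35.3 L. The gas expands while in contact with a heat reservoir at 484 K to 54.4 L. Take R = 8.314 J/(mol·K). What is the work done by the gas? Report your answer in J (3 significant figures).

W ≈ 3720 J

Isothermal: W = nRT ln(V₂/V₁).
W = (2.14)(8.314)(484) × ln(54.4/35.3)
  = 8611 × 0.4325
W_by_gas = 3724 J.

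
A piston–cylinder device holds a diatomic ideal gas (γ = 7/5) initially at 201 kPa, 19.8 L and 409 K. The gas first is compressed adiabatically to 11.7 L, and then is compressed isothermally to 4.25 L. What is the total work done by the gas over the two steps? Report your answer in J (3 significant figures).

Step 1 (adiabatic): W = (P₁V₁ − P₂V₂)/(γ−1) = (3980 − 4912)/0.4 = -2330 J.
After step 1: P = 419.8 kPa, V = 11.7 L, T = 504.8 K.
Step 2 (isothermal): W = P₁V₁ ln(V₂/V₁) = (4912) ln(4.25/11.7) = -4974 J.
W_total = -2330 − 4974 = -7305 J.

W_total ≈ -7300 J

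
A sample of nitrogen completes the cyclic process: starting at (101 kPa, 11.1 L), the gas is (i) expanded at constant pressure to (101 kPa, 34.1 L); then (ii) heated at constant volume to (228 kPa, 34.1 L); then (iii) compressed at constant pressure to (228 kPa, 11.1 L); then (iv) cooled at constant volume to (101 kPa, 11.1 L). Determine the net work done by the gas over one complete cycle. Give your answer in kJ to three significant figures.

W_net ≈ -2.92 kJ

Constant-volume legs do no work.
W(i) = (101)(34.1 − 11.1) = 2323 J; W(iii) = (228)(11.1 − 34.1) = -5244 J.
W_net = 2323 − 5244 = -2921 J (the counter-clockwise enclosed area).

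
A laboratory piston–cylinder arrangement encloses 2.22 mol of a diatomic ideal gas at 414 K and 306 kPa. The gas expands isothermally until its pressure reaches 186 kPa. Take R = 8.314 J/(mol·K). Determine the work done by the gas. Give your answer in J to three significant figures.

Isothermal process: W = nRT ln(V₂/V₁) = nRT ln(P₁/P₂).
W = (2.22)(8.314)(414) × ln(306/186)
  = 7641 × ln(1.645) = 7641 × 0.4978
W_by_gas = 3804 J.

W ≈ 3800 J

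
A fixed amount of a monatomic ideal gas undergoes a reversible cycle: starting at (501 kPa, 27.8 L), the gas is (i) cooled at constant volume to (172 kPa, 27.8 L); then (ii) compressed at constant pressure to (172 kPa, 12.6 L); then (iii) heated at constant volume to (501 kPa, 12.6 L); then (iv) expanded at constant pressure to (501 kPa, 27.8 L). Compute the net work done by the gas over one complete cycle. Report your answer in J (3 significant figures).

W_net ≈ 5000 J

Constant-volume legs do no work.
W(ii) = (172)(12.6 − 27.8) = -2614 J; W(iv) = (501)(27.8 − 12.6) = 7615 J.
W_net = -2614 + 7615 = 5001 J (the clockwise enclosed area).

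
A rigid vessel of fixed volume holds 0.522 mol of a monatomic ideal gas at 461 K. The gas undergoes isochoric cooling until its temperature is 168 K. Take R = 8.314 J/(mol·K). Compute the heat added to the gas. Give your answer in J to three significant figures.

Constant volume ⇒ W = 0, so Q = ΔU = nCᵥΔT with Cᵥ = 3R/2 = 12.47 J/(mol·K).
ΔU = (0.522)(12.47)(168 − 461) = -1907 J.

Q ≈ -1910 J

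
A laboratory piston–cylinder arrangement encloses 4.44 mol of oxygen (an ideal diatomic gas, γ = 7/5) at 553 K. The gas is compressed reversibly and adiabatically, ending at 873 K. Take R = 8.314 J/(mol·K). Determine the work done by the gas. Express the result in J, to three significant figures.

W ≈ -29500 J

Adiabatic ⇒ Q = 0, so W_by = −ΔU = nCᵥ(T₁ − T₂).
Cᵥ = 5R/2 = 20.79 J/(mol·K).
W = (4.44)(20.79)(553 − 873) = -29531 J.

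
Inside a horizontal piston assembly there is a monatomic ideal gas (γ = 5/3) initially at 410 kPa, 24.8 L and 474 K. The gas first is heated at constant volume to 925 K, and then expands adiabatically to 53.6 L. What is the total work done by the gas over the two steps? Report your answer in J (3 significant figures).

W_total ≈ 12000 J

Step 1 (isochoric): W = 0 (constant volume).
After step 1: P = 800.1 kPa (V unchanged).
Step 2 (adiabatic): W = (P₁V₁ − P₂V₂)/(γ−1) = (19843 − 11870)/0.667 = 11959 J.
W_total = 0 + 11959 = 11959 J.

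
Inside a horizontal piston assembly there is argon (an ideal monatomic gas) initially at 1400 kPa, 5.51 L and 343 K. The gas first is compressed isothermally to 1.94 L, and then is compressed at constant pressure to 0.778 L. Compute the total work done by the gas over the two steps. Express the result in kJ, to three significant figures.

W_total ≈ -12.7 kJ

Step 1 (isothermal): W = P₁V₁ ln(V₂/V₁) = (7714) ln(1.94/5.51) = -8052 J.
After step 1: P = 3976 kPa, V = 1.94 L, T = 343 K.
Step 2 (isobaric): W = PΔV = (3976 kPa)(0.778 − 1.94 L) = -4620 J.
W_total = -8052 − 4620 = -12673 J.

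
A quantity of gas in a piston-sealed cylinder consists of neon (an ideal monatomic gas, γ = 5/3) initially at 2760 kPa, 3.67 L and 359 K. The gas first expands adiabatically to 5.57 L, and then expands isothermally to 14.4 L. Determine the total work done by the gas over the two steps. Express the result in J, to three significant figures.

Step 1 (adiabatic): W = (P₁V₁ − P₂V₂)/(γ−1) = (10129 − 7670)/0.667 = 3689 J.
After step 1: P = 1377 kPa, V = 5.57 L, T = 271.8 K.
Step 2 (isothermal): W = P₁V₁ ln(V₂/V₁) = (7670) ln(14.4/5.57) = 7285 J.
W_total = 3689 + 7285 = 10974 J.

W_total ≈ 11000 J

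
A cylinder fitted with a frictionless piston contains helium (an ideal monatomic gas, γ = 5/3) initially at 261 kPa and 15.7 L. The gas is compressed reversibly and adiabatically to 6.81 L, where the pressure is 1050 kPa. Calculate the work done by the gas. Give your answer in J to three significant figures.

W ≈ -4580 J

Adiabatic: W = (P₁V₁ − P₂V₂)/(γ − 1) with γ = 5/3.
P₁V₁ = 4098 J, P₂V₂ = 7150 J.
W = (4098 − 7150) / 0.6667 = -4579 J.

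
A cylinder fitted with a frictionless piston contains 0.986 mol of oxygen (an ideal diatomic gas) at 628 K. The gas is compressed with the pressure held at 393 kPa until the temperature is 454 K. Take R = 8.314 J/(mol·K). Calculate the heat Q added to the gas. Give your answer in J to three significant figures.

Isobaric: W = nRΔT = (0.986)(8.314)(-174) = -1426 J.
ΔU = nCᵥΔT with Cᵥ = 5R/2: ΔU = (0.986)(20.79)(-174) = -3566 J.
Q = ΔU + W = -3566 − 1426 = -4992 J.

Q ≈ -4990 J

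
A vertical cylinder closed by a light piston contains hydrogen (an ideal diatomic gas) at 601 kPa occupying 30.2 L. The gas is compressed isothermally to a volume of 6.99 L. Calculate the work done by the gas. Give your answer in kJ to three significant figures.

Isothermal: W = nRT ln(V₂/V₁) = P₁V₁ ln(V₂/V₁).
P₁V₁ = (601 kPa)(30.2 L) = 18150 J.
W = 18150 × ln(6.99/30.2) = 18150 × -1.463
W_by_gas = -26560 J.

W ≈ -26.6 kJ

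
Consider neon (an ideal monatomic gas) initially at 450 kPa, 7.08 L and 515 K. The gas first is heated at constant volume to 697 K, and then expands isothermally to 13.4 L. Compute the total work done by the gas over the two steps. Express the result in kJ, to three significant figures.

Step 1 (isochoric): W = 0 (constant volume).
After step 1: P = 609 kPa (V unchanged).
Step 2 (isothermal): W = P₁V₁ ln(V₂/V₁) = (4312) ln(13.4/7.08) = 2751 J.
W_total = 0 + 2751 = 2751 J.

W_total ≈ 2.75 kJ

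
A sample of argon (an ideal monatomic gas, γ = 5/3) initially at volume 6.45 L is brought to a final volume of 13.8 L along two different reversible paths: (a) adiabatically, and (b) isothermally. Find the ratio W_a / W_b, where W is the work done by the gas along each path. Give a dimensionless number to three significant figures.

Path (a) adiabatic: W = P₁V₁(1 − (V₁/V₂)^(γ−1))/(γ−1) → W_a/(P₁V₁) = 0.5966.
Path (b) isothermal: W = P₁V₁ ln(V₂/V₁) → W_b/(P₁V₁) = 0.7606.
W_a / W_b = 0.5966 / 0.7606 = 0.7844.

W_a / W_b ≈ 0.784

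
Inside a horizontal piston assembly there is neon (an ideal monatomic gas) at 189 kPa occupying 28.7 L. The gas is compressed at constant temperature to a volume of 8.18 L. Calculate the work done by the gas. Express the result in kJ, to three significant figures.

Isothermal: W = nRT ln(V₂/V₁) = P₁V₁ ln(V₂/V₁).
P₁V₁ = (189 kPa)(28.7 L) = 5424 J.
W = 5424 × ln(8.18/28.7) = 5424 × -1.255
W_by_gas = -6809 J.

W ≈ -6.81 kJ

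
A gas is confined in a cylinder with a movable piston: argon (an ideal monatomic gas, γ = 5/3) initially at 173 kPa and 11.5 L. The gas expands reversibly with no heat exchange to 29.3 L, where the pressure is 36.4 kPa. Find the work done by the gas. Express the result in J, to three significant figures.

W ≈ 1380 J

Adiabatic: W = (P₁V₁ − P₂V₂)/(γ − 1) with γ = 5/3.
P₁V₁ = 1990 J, P₂V₂ = 1067 J.
W = (1990 − 1067) / 0.6667 = 1384 J.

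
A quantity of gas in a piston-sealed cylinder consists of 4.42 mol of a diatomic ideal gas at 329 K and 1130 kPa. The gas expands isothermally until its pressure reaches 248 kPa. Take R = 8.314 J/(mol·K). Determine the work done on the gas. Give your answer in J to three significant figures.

W ≈ -18300 J

Isothermal process: W = nRT ln(V₂/V₁) = nRT ln(P₁/P₂).
W = (4.42)(8.314)(329) × ln(1130/248)
  = 12090 × ln(4.556) = 12090 × 1.517
W_by_gas = 18335 J; work on gas = −W_by = -18335 J.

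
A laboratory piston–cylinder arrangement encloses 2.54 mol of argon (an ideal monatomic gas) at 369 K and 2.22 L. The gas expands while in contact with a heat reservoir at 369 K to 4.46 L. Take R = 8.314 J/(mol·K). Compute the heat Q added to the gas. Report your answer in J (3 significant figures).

Q ≈ 5440 J

Isothermal ⇒ ΔU = 0, so Q = W = nRT ln(V₂/V₁).
Q = (2.54)(8.314)(369) ln(4.46/2.22) = 7792 × 0.6976 = 5436 J.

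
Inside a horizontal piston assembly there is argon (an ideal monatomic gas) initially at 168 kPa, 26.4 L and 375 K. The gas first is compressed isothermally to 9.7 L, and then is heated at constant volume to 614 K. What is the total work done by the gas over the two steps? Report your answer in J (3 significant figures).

Step 1 (isothermal): W = P₁V₁ ln(V₂/V₁) = (4435) ln(9.7/26.4) = -4441 J.
Step 2 (isochoric): W = 0 (constant volume).
W_total = -4441 + 0 = -4441 J.

W_total ≈ -4440 J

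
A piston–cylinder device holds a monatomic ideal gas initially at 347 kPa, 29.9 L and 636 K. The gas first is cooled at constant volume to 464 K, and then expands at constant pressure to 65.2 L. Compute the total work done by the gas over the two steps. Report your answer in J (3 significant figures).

Step 1 (isochoric): W = 0 (constant volume).
After step 1: P = 253.2 kPa (V unchanged).
Step 2 (isobaric): W = PΔV = (253.2 kPa)(65.2 − 29.9 L) = 8936 J.
W_total = 0 + 8936 = 8936 J.

W_total ≈ 8940 J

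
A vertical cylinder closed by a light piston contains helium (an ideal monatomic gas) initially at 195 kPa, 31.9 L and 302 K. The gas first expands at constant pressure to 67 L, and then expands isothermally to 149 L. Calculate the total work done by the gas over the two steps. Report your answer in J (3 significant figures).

W_total ≈ 17300 J

Step 1 (isobaric): W = PΔV = (195 kPa)(67 − 31.9 L) = 6844 J.
After step 1: P = 195 kPa, V = 67 L, T = 634.3 K.
Step 2 (isothermal): W = P₁V₁ ln(V₂/V₁) = (13065) ln(149/67) = 10442 J.
W_total = 6844 + 10442 = 17287 J.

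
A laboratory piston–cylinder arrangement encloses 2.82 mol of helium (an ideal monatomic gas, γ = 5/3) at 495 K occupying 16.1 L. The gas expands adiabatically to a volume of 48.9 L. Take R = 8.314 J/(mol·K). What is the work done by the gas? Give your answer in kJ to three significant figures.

W ≈ 9.11 kJ

Adiabatic: TV^(γ−1) = const with γ = 5/3.
T₂ = T₁ (V₁/V₂)^(γ−1) = 495 × (16.1/48.9)^0.667 = 495 × 0.4768 = 236 K.
W_by = nCᵥ(T₁ − T₂) = (2.82)(12.47)(495 − 236) = 9108 J.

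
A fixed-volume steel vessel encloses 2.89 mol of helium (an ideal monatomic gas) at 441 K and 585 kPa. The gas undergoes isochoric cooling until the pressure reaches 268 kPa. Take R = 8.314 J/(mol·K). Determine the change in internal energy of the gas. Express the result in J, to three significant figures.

Constant volume ⇒ W = 0, so Q = ΔU = nCᵥΔT with Cᵥ = 3R/2 = 12.47 J/(mol·K).
At constant V, T₂/T₁ = P₂/P₁ ⇒ ΔT = T₁(P₂/P₁ − 1) = 441·(268/585 − 1) = -239 K.
ΔU = (2.89)(12.47)(-239) = -8613 J.

ΔU ≈ -8610 J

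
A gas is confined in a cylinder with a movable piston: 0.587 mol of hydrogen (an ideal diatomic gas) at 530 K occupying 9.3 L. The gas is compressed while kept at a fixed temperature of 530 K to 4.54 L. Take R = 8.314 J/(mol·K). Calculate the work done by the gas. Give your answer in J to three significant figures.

W ≈ -1850 J

Isothermal: W = nRT ln(V₂/V₁).
W = (0.587)(8.314)(530) × ln(4.54/9.3)
  = 2587 × -0.7171
W_by_gas = -1855 J.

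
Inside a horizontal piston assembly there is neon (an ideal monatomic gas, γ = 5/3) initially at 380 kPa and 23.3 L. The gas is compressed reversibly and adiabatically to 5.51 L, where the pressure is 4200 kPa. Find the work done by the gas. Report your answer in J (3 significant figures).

Adiabatic: W = (P₁V₁ − P₂V₂)/(γ − 1) with γ = 5/3.
P₁V₁ = 8854 J, P₂V₂ = 23142 J.
W = (8854 − 23142) / 0.6667 = -21432 J.

W ≈ -21400 J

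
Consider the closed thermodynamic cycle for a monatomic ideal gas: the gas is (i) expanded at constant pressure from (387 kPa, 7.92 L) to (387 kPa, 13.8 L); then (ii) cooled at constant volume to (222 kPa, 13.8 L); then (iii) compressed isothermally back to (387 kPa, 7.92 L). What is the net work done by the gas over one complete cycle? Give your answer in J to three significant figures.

W_net ≈ 574 J

Leg (i): W = PΔV = (387)(13.8 − 7.92) = 2276 J.
Leg (ii): W = 0.
Leg (iii): W = PᵢVᵢ ln(V_f/Vᵢ) = (3064) ln(7.92/13.8) = -1701 J.
W_net = 2276 − 1701 = 574.4 J.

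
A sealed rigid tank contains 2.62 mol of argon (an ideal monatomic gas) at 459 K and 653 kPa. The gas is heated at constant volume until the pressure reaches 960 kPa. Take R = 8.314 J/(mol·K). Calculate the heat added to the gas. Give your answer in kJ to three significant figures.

Q ≈ 7.05 kJ

Constant volume ⇒ W = 0, so Q = ΔU = nCᵥΔT with Cᵥ = 3R/2 = 12.47 J/(mol·K).
At constant V, T₂/T₁ = P₂/P₁ ⇒ ΔT = T₁(P₂/P₁ − 1) = 459·(960/653 − 1) = 215.8 K.
ΔU = (2.62)(12.47)(215.8) = 7051 J.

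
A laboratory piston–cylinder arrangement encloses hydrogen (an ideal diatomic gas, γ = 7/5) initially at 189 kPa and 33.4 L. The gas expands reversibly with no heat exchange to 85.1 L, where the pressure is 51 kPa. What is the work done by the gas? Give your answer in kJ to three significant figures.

W ≈ 4.93 kJ

Adiabatic: W = (P₁V₁ − P₂V₂)/(γ − 1) with γ = 7/5.
P₁V₁ = 6313 J, P₂V₂ = 4340 J.
W = (6313 − 4340) / 0.4 = 4931 J.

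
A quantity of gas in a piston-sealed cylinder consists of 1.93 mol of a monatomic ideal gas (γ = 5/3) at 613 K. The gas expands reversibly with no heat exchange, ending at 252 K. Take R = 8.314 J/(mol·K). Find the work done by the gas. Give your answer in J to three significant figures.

Adiabatic ⇒ Q = 0, so W_by = −ΔU = nCᵥ(T₁ − T₂).
Cᵥ = 3R/2 = 12.47 J/(mol·K).
W = (1.93)(12.47)(613 − 252) = 8689 J.

W ≈ 8690 J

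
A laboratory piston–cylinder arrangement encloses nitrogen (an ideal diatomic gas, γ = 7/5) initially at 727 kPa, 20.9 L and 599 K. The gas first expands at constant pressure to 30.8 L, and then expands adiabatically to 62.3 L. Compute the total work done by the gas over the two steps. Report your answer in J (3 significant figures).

Step 1 (isobaric): W = PΔV = (727 kPa)(30.8 − 20.9 L) = 7197 J.
After step 1: P = 727 kPa, V = 30.8 L, T = 882.7 K.
Step 2 (adiabatic): W = (P₁V₁ − P₂V₂)/(γ−1) = (22392 − 16893)/0.4 = 13746 J.
W_total = 7197 + 13746 = 20943 J.

W_total ≈ 20900 J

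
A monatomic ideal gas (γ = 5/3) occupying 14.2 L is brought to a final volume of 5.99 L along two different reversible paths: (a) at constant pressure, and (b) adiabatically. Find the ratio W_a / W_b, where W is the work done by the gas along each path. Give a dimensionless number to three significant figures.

W_a / W_b ≈ 0.495

Path (a) isobaric: W = P₁(V₂ − V₁) → W_a/(P₁V₁) = -0.5782.
Path (b) adiabatic: W = P₁V₁(1 − (V₁/V₂)^(γ−1))/(γ−1) → W_b/(P₁V₁) = -1.167.
W_a / W_b = -0.5782 / -1.167 = 0.4955.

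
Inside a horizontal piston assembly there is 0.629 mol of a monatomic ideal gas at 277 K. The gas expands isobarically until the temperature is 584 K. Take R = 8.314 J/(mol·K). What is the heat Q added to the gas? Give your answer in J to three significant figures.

Q ≈ 4010 J

Isobaric: W = nRΔT = (0.629)(8.314)(307) = 1605 J.
ΔU = nCᵥΔT with Cᵥ = 3R/2: ΔU = (0.629)(12.47)(307) = 2408 J.
Q = ΔU + W = 2408 + 1605 = 4014 J.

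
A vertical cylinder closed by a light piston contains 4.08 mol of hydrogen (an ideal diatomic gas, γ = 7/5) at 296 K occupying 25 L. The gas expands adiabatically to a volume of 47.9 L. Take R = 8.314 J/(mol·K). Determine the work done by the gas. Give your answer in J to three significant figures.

Adiabatic: TV^(γ−1) = const with γ = 7/5.
T₂ = T₁ (V₁/V₂)^(γ−1) = 296 × (25/47.9)^0.4 = 296 × 0.771 = 228.2 K.
W_by = nCᵥ(T₁ − T₂) = (4.08)(20.79)(296 − 228.2) = 5749 J.

W ≈ 5750 J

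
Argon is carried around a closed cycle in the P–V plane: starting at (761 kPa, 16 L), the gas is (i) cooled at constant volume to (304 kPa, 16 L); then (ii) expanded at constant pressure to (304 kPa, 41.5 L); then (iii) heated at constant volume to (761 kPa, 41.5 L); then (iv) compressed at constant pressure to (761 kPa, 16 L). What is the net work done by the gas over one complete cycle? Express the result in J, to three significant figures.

Constant-volume legs do no work.
W(ii) = (304)(41.5 − 16) = 7752 J; W(iv) = (761)(16 − 41.5) = -19406 J.
W_net = 7752 − 19406 = -11654 J (the counter-clockwise enclosed area).

W_net ≈ -11700 J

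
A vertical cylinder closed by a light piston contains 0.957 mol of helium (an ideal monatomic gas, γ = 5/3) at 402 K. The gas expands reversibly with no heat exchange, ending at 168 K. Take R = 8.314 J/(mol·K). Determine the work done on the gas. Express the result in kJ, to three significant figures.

Adiabatic ⇒ Q = 0, so W_by = −ΔU = nCᵥ(T₁ − T₂).
Cᵥ = 3R/2 = 12.47 J/(mol·K).
W = (0.957)(12.47)(402 − 168) = 2793 J.
Work on gas = −W_by = -2793 J.

W ≈ -2.79 kJ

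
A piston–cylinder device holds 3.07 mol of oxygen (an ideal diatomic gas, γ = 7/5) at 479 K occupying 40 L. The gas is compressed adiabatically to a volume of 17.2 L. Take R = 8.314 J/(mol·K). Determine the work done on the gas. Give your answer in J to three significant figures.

Adiabatic: TV^(γ−1) = const with γ = 7/5.
T₂ = T₁ (V₁/V₂)^(γ−1) = 479 × (40/17.2)^0.4 = 479 × 1.402 = 671.3 K.
W_by = nCᵥ(T₁ − T₂) = (3.07)(20.79)(479 − 671.3) = -12274 J.
Work on gas = −W_by = 12274 J.

W ≈ 12300 J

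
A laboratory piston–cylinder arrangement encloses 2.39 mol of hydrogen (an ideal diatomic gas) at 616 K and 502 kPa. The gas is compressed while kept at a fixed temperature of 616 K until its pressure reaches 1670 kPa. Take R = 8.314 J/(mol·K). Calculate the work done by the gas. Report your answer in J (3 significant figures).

W ≈ -14700 J

Isothermal process: W = nRT ln(V₂/V₁) = nRT ln(P₁/P₂).
W = (2.39)(8.314)(616) × ln(502/1670)
  = 12240 × ln(0.3006) = 12240 × -1.202
W_by_gas = -14712 J.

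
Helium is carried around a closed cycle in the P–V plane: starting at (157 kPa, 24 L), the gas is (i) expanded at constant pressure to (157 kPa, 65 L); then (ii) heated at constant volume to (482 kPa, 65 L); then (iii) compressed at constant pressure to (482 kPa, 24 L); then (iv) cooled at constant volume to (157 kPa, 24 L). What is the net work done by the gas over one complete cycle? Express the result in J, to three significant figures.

Constant-volume legs do no work.
W(i) = (157)(65 − 24) = 6437 J; W(iii) = (482)(24 − 65) = -19762 J.
W_net = 6437 − 19762 = -13325 J (the counter-clockwise enclosed area).

W_net ≈ -13300 J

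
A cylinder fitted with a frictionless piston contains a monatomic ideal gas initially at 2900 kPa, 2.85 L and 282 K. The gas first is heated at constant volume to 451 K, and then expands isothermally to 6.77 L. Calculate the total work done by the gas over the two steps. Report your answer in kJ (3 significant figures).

W_total ≈ 11.4 kJ

Step 1 (isochoric): W = 0 (constant volume).
After step 1: P = 4638 kPa (V unchanged).
Step 2 (isothermal): W = P₁V₁ ln(V₂/V₁) = (13218) ln(6.77/2.85) = 11436 J.
W_total = 0 + 11436 = 11436 J.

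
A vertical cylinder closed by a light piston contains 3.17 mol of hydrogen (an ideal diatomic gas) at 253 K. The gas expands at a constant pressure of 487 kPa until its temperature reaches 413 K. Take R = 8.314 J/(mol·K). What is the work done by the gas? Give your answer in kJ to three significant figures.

W ≈ 4.22 kJ

Isobaric: W = P ΔV = nR ΔT.
W = (3.17)(8.314)(413 − 253) = 4217 J.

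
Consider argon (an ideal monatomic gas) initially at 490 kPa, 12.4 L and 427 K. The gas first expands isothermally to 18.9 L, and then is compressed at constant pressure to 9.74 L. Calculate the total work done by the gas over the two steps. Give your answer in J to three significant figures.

Step 1 (isothermal): W = P₁V₁ ln(V₂/V₁) = (6076) ln(18.9/12.4) = 2561 J.
After step 1: P = 321.5 kPa, V = 18.9 L, T = 427 K.
Step 2 (isobaric): W = PΔV = (321.5 kPa)(9.74 − 18.9 L) = -2945 J.
W_total = 2561 − 2945 = -383.9 J.

W_total ≈ -384 J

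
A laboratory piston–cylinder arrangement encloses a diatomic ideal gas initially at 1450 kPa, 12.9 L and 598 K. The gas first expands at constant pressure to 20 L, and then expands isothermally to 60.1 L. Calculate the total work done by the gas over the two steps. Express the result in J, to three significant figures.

W_total ≈ 42200 J

Step 1 (isobaric): W = PΔV = (1450 kPa)(20 − 12.9 L) = 10295 J.
After step 1: P = 1450 kPa, V = 20 L, T = 927.1 K.
Step 2 (isothermal): W = P₁V₁ ln(V₂/V₁) = (29000) ln(60.1/20) = 31908 J.
W_total = 10295 + 31908 = 42203 J.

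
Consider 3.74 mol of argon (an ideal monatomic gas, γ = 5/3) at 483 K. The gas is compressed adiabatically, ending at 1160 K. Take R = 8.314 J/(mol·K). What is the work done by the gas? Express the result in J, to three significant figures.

W ≈ -31600 J

Adiabatic ⇒ Q = 0, so W_by = −ΔU = nCᵥ(T₁ − T₂).
Cᵥ = 3R/2 = 12.47 J/(mol·K).
W = (3.74)(12.47)(483 − 1160) = -31576 J.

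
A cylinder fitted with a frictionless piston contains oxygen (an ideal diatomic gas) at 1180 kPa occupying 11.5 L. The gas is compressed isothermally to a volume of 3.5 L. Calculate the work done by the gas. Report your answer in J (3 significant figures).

W ≈ -16100 J

Isothermal: W = nRT ln(V₂/V₁) = P₁V₁ ln(V₂/V₁).
P₁V₁ = (1180 kPa)(11.5 L) = 13570 J.
W = 13570 × ln(3.5/11.5) = 13570 × -1.19
W_by_gas = -16143 J.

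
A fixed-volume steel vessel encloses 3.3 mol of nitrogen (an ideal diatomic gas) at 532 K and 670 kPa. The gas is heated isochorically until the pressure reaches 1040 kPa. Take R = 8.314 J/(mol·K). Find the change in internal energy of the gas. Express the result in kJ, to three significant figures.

ΔU ≈ 20.2 kJ

Constant volume ⇒ W = 0, so Q = ΔU = nCᵥΔT with Cᵥ = 5R/2 = 20.79 J/(mol·K).
At constant V, T₂/T₁ = P₂/P₁ ⇒ ΔT = T₁(P₂/P₁ − 1) = 532·(1040/670 − 1) = 293.8 K.
ΔU = (3.3)(20.79)(293.8) = 20151 J.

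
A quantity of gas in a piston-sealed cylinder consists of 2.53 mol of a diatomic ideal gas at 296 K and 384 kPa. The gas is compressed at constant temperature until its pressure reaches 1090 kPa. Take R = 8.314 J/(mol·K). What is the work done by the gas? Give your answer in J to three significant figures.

W ≈ -6500 J

Isothermal process: W = nRT ln(V₂/V₁) = nRT ln(P₁/P₂).
W = (2.53)(8.314)(296) × ln(384/1090)
  = 6226 × ln(0.3523) = 6226 × -1.043
W_by_gas = -6496 J.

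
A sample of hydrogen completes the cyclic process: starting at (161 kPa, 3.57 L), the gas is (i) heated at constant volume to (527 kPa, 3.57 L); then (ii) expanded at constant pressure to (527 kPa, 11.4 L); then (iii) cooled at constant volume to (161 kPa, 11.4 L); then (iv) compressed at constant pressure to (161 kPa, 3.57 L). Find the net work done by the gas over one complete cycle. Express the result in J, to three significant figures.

W_net ≈ 2870 J

Constant-volume legs do no work.
W(ii) = (527)(11.4 − 3.57) = 4126 J; W(iv) = (161)(3.57 − 11.4) = -1261 J.
W_net = 4126 − 1261 = 2866 J (the clockwise enclosed area).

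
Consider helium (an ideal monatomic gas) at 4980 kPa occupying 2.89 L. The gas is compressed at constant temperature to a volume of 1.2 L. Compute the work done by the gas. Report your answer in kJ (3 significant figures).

Isothermal: W = nRT ln(V₂/V₁) = P₁V₁ ln(V₂/V₁).
P₁V₁ = (4980 kPa)(2.89 L) = 14392 J.
W = 14392 × ln(1.2/2.89) = 14392 × -0.8789
W_by_gas = -12650 J.

W ≈ -12.6 kJ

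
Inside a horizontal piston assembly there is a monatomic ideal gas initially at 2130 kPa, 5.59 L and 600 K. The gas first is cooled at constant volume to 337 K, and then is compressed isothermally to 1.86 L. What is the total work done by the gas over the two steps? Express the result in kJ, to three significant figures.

W_total ≈ -7.36 kJ

Step 1 (isochoric): W = 0 (constant volume).
After step 1: P = 1196 kPa (V unchanged).
Step 2 (isothermal): W = P₁V₁ ln(V₂/V₁) = (6688) ln(1.86/5.59) = -7359 J.
W_total = 0 − 7359 = -7359 J.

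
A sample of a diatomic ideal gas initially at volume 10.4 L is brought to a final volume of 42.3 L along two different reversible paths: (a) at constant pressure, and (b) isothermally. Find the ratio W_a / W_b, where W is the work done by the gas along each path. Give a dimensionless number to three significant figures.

W_a / W_b ≈ 2.19

Path (a) isobaric: W = P₁(V₂ − V₁) → W_a/(P₁V₁) = 3.067.
Path (b) isothermal: W = P₁V₁ ln(V₂/V₁) → W_b/(P₁V₁) = 1.403.
W_a / W_b = 3.067 / 1.403 = 2.186.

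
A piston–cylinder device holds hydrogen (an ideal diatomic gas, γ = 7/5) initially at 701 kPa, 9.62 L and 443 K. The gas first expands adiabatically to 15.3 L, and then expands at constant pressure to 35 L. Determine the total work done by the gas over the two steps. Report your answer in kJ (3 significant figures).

W_total ≈ 10.1 kJ

Step 1 (adiabatic): W = (P₁V₁ − P₂V₂)/(γ−1) = (6744 − 5601)/0.4 = 2856 J.
After step 1: P = 366.1 kPa, V = 15.3 L, T = 368 K.
Step 2 (isobaric): W = PΔV = (366.1 kPa)(35 − 15.3 L) = 7212 J.
W_total = 2856 + 7212 = 10068 J.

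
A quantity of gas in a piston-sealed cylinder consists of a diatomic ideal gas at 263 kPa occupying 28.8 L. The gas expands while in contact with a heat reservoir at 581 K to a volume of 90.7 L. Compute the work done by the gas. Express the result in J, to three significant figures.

W ≈ 8690 J

Isothermal: W = nRT ln(V₂/V₁) = P₁V₁ ln(V₂/V₁).
P₁V₁ = (263 kPa)(28.8 L) = 7574 J.
W = 7574 × ln(90.7/28.8) = 7574 × 1.147
W_by_gas = 8689 J.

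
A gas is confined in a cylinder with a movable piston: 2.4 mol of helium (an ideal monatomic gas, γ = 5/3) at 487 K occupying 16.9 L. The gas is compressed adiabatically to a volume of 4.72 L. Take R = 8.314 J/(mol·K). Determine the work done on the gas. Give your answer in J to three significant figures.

W ≈ 19500 J

Adiabatic: TV^(γ−1) = const with γ = 5/3.
T₂ = T₁ (V₁/V₂)^(γ−1) = 487 × (16.9/4.72)^0.667 = 487 × 2.34 = 1140 K.
W_by = nCᵥ(T₁ − T₂) = (2.4)(12.47)(487 − 1140) = -19538 J.
Work on gas = −W_by = 19538 J.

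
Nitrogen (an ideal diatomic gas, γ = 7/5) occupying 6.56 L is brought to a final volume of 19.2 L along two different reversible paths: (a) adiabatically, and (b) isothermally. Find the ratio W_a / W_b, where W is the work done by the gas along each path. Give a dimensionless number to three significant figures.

W_a / W_b ≈ 0.813

Path (a) adiabatic: W = P₁V₁(1 − (V₁/V₂)^(γ−1))/(γ−1) → W_a/(P₁V₁) = 0.873.
Path (b) isothermal: W = P₁V₁ ln(V₂/V₁) → W_b/(P₁V₁) = 1.074.
W_a / W_b = 0.873 / 1.074 = 0.8129.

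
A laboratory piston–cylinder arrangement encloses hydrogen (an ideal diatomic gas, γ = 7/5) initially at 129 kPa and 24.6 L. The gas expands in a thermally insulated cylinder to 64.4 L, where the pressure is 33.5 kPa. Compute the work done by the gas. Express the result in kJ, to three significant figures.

W ≈ 2.54 kJ

Adiabatic: W = (P₁V₁ − P₂V₂)/(γ − 1) with γ = 7/5.
P₁V₁ = 3173 J, P₂V₂ = 2157 J.
W = (3173 − 2157) / 0.4 = 2540 J.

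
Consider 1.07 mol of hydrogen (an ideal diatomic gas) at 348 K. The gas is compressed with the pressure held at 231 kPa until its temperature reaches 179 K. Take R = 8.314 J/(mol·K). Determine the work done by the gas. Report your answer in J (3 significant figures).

Isobaric: W = P ΔV = nR ΔT.
W = (1.07)(8.314)(179 − 348) = -1503 J.

W ≈ -1500 J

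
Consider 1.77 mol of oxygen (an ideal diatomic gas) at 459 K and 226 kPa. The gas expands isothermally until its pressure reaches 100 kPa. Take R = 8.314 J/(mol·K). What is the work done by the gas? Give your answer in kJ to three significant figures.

Isothermal process: W = nRT ln(V₂/V₁) = nRT ln(P₁/P₂).
W = (1.77)(8.314)(459) × ln(226/100)
  = 6755 × ln(2.26) = 6755 × 0.8154
W_by_gas = 5507 J.

W ≈ 5.51 kJ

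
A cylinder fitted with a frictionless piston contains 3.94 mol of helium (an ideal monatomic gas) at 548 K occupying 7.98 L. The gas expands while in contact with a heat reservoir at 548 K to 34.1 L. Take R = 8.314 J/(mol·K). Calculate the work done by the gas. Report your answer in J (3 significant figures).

W ≈ 26100 J

Isothermal: W = nRT ln(V₂/V₁).
W = (3.94)(8.314)(548) × ln(34.1/7.98)
  = 17951 × 1.452
W_by_gas = 26071 J.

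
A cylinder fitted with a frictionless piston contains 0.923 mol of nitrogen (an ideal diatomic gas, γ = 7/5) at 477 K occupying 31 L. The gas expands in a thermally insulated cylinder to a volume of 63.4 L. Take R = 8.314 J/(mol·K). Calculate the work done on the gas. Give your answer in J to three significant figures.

W ≈ -2280 J

Adiabatic: TV^(γ−1) = const with γ = 7/5.
T₂ = T₁ (V₁/V₂)^(γ−1) = 477 × (31/63.4)^0.4 = 477 × 0.7511 = 358.3 K.
W_by = nCᵥ(T₁ − T₂) = (0.923)(20.79)(477 − 358.3) = 2278 J.
Work on gas = −W_by = -2278 J.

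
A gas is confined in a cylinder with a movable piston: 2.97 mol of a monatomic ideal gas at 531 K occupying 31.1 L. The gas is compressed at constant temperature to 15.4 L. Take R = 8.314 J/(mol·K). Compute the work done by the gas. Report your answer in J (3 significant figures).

Isothermal: W = nRT ln(V₂/V₁).
W = (2.97)(8.314)(531) × ln(15.4/31.1)
  = 13112 × -0.7028
W_by_gas = -9215 J.

W ≈ -9220 J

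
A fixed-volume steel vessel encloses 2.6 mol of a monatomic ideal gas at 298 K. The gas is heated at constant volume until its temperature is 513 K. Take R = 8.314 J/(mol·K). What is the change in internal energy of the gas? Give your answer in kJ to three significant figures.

Constant volume ⇒ W = 0, so Q = ΔU = nCᵥΔT with Cᵥ = 3R/2 = 12.47 J/(mol·K).
ΔU = (2.6)(12.47)(513 − 298) = 6971 J.

ΔU ≈ 6.97 kJ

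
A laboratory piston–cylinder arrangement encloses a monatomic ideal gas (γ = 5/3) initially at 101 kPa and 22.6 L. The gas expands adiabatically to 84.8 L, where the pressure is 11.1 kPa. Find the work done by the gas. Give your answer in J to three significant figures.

W ≈ 2010 J

Adiabatic: W = (P₁V₁ − P₂V₂)/(γ − 1) with γ = 5/3.
P₁V₁ = 2283 J, P₂V₂ = 941.3 J.
W = (2283 − 941.3) / 0.6667 = 2012 J.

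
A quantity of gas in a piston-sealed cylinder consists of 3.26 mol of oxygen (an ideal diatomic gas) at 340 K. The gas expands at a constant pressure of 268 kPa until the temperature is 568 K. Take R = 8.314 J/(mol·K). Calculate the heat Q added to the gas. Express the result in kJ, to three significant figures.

Q ≈ 21.6 kJ

Isobaric: W = nRΔT = (3.26)(8.314)(228) = 6180 J.
ΔU = nCᵥΔT with Cᵥ = 5R/2: ΔU = (3.26)(20.79)(228) = 15449 J.
Q = ΔU + W = 15449 + 6180 = 21629 J.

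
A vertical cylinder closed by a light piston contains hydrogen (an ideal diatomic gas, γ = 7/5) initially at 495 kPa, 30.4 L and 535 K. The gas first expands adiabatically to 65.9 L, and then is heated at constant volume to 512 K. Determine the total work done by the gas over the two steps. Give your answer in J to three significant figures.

W_total ≈ 10000 J

Step 1 (adiabatic): W = (P₁V₁ − P₂V₂)/(γ−1) = (15048 − 11043)/0.4 = 10013 J.
Step 2 (isochoric): W = 0 (constant volume).
W_total = 10013 + 0 = 10013 J.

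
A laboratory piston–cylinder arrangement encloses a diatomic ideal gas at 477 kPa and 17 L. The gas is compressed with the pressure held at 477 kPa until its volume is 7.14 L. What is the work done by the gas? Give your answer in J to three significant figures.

Isobaric: W = P ΔV.
W = (477 kPa)(7.14 − 17 L) = (477)(-9.86) = -4703 J.

W ≈ -4700 J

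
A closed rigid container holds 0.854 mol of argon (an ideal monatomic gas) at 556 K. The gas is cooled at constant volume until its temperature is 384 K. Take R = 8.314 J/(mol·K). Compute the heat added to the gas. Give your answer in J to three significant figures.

Constant volume ⇒ W = 0, so Q = ΔU = nCᵥΔT with Cᵥ = 3R/2 = 12.47 J/(mol·K).
ΔU = (0.854)(12.47)(384 − 556) = -1832 J.

Q ≈ -1830 J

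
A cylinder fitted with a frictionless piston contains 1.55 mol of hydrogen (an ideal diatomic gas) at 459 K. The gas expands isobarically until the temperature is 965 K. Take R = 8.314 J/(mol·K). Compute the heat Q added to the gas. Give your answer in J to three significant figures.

Q ≈ 22800 J

Isobaric: W = nRΔT = (1.55)(8.314)(506) = 6521 J.
ΔU = nCᵥΔT with Cᵥ = 5R/2: ΔU = (1.55)(20.79)(506) = 16302 J.
Q = ΔU + W = 16302 + 6521 = 22822 J.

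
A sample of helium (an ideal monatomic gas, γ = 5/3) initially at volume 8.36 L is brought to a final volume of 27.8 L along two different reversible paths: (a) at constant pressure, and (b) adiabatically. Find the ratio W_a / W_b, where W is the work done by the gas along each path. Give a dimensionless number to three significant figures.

W_a / W_b ≈ 2.81

Path (a) isobaric: W = P₁(V₂ − V₁) → W_a/(P₁V₁) = 2.325.
Path (b) adiabatic: W = P₁V₁(1 − (V₁/V₂)^(γ−1))/(γ−1) → W_b/(P₁V₁) = 0.8267.
W_a / W_b = 2.325 / 0.8267 = 2.813.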